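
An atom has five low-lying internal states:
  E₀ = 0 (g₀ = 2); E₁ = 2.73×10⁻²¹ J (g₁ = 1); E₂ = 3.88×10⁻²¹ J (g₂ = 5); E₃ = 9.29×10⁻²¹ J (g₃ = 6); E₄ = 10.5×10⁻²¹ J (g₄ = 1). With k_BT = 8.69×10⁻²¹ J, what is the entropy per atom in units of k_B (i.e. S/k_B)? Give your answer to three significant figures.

2.62

Eᵢ/kT = 0, 0.31415, 0.44649, 1.0690, 1.2083.
Z = Σ gᵢe^(−Eᵢ/kT) = 2·e^(−0) + 1·e^(−0.31415) + 5·e^(−0.44649) + 6·e^(−1.0690) + 1·e^(−1.2083) = 2.0000 + 0.73041 + 3.1994 + 2.0601 + 0.29870 = 8.2886.
⟨E⟩ = Σ EᵢPᵢ = 4.4256 ×10⁻²¹ J.
S/k_B = ln Z + ⟨E⟩/kT = ln(8.2886) + 4.4256/8.69 = 2.1149 + 0.50928 = 2.62.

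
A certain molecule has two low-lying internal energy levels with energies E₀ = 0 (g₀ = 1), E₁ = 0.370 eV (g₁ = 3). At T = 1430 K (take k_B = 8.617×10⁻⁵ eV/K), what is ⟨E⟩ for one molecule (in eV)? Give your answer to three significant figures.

k_BT = 8.617×10⁻⁵ × 1430 K = 0.12322 eV.
Eᵢ/kT = 0, 3.0028.
Z = Σ gᵢe^(−Eᵢ/kT) = 1·e^(−0) + 3·e^(−3.0028) = 1.0000 + 0.14894 = 1.1489.
⟨E⟩ = Σ Eᵢ gᵢe^(−Eᵢ/kT) / Z = (0·1.0000 + 0.370·0.14894) / 1.1489 = 0.0480 eV.

0.0480 eV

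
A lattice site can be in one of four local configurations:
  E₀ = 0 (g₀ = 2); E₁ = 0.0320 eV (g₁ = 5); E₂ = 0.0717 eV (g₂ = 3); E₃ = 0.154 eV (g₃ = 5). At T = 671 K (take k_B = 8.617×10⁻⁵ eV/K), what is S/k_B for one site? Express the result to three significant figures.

k_BT = 8.617×10⁻⁵ × 671 K = 0.057820 eV.
Eᵢ/kT = 0, 0.55344, 1.2401, 2.6634.
Z = Σ gᵢe^(−Eᵢ/kT) = 2·e^(−0) + 5·e^(−0.55344) + 3·e^(−1.2401) + 5·e^(−2.6634) = 2.0000 + 2.8748 + 0.86807 + 0.34855 = 6.0914.
⟨E⟩ = Σ EᵢPᵢ = 0.034132 eV.
S/k_B = ln Z + ⟨E⟩/kT = ln(6.0914) + 0.034132/0.057820 = 1.8069 + 0.59031 = 2.40.

2.40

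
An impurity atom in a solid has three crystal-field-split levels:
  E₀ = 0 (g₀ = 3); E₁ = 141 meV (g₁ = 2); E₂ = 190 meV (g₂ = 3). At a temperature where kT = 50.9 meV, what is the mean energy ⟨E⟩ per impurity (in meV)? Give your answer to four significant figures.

Eᵢ/kT = 0, 2.77014, 3.73281.
Z = Σ gᵢe^(−Eᵢ/kT) = 3·e^(−0) + 2·e^(−2.77014) + 3·e^(−3.73281) = 3.00000 + 0.125306 + 0.0717765 = 3.19708.
⟨E⟩ = Σ Eᵢ gᵢe^(−Eᵢ/kT) / Z = (0·3.00000 + 141·0.125306 + 190·0.0717765) / 3.19708 = 9.792 meV.

9.792 meV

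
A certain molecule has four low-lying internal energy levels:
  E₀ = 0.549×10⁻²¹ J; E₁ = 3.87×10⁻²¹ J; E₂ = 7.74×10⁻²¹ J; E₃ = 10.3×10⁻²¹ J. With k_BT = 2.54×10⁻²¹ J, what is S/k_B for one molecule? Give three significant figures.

Eᵢ/kT = 0.21614, 1.5236, 3.0472, 4.0551.
Z = Σ e^(−Eᵢ/kT) = e^(−0.21614) + e^(−1.5236) + e^(−3.0472) + e^(−4.0551) = 0.80562 + 0.21793 + 0.047492 + 0.017334 = 1.0884.
⟨E⟩ = Σ EᵢPᵢ = 1.6830 ×10⁻²¹ J.
S/k_B = ln Z + ⟨E⟩/kT = ln(1.0884) + 1.6830/2.54 = 0.084709 + 0.66260 = 0.747.

0.747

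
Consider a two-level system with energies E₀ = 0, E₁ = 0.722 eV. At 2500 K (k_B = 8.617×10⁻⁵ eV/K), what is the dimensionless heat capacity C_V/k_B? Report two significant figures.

k_BT = 8.617×10⁻⁵ × 2500 K = 0.2154 eV.
Eᵢ/kT = 0, 3.352.
Z = Σ e^(−Eᵢ/kT) = e^(−0) + e^(−3.352) = 1.000 + 0.03501 = 1.035.
⟨E⟩ = 0.02442 eV, ⟨E²⟩ = 0.01763 eV².
C_V/k_B = (⟨E²⟩ − ⟨E⟩²)/(kT)² = (0.01763 − 0.0005963)/0.04640 = 0.37.

0.37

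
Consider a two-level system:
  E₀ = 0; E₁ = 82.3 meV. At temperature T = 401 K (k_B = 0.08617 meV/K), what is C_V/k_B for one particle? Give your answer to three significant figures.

0.439

k_BT = 0.08617 × 401 K = 34.554 meV.
Eᵢ/kT = 0, 2.3818.
Z = Σ e^(−Eᵢ/kT) = e^(−0) + e^(−2.3818) = 1.0000 + 0.092384 = 1.0924.
⟨E⟩ = 6.9601 meV, ⟨E²⟩ = 572.82 meV².
C_V/k_B = (⟨E²⟩ − ⟨E⟩²)/(kT)² = (572.82 − 48.443)/1194.0 = 0.439.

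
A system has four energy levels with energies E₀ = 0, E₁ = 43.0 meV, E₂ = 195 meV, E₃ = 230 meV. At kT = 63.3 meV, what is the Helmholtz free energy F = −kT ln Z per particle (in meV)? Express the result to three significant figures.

Eᵢ/kT = 0, 0.67930, 3.0806, 3.6335.
Z = Σ e^(−Eᵢ/kT) = e^(−0) + e^(−0.67930) + e^(−3.0806) + e^(−3.6335) = 1.0000 + 0.50697 + 0.045932 + 0.026424 = 1.5793.
F = −kT ln Z = −63.3 × ln(1.5793) = −63.3 × 0.45698 = -28.9 meV.

-28.9 meV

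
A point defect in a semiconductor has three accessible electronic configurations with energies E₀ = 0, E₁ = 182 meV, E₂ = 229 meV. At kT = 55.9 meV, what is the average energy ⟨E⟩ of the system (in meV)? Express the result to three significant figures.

10.3 meV

Eᵢ/kT = 0, 3.2558, 4.0966.
Z = Σ e^(−Eᵢ/kT) = e^(−0) + e^(−3.2558) + e^(−4.0966) = 1.0000 + 0.038550 + 0.016629 = 1.0552.
⟨E⟩ = Σ Eᵢ e^(−Eᵢ/kT) / Z = (0·1.0000 + 182·0.038550 + 229·0.016629) / 1.0552 = 10.3 meV.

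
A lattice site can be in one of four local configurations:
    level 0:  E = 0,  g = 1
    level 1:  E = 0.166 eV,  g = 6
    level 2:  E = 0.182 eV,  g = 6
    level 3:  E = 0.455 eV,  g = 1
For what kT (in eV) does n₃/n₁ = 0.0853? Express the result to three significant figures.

n₃/n₁ = (g₃/g₁) exp[−(E₃−E₁)/kT] = 0.0853.
⇒ (E₃−E₁)/kT = ln((1/6)/0.0853) = ln(1.9539) = 0.66983.
kT = 0.289 eV / 0.66983 = 0.431 eV.

0.431 eV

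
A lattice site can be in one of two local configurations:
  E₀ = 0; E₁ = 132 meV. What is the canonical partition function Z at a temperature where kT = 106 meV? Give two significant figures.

Eᵢ/kT = 0, 1.245.
Z = Σ e^(−Eᵢ/kT) = e^(−0) + e^(−1.245) = 1.000 + 0.2879 = 1.288.

Z = 1.3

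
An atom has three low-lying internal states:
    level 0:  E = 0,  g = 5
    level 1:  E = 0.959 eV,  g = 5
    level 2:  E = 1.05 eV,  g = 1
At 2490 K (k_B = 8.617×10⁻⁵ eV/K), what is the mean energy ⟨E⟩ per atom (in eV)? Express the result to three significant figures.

k_BT = 8.617×10⁻⁵ × 2490 K = 0.21456 eV.
Eᵢ/kT = 0, 4.4696, 4.8937.
Z = Σ gᵢe^(−Eᵢ/kT) = 5·e^(−0) + 5·e^(−4.4696) + 1·e^(−4.8937) = 5.0000 + 0.057259 + 0.0074936 = 5.0648.
⟨E⟩ = Σ Eᵢ gᵢe^(−Eᵢ/kT) / Z = (0·5.0000 + 0.959·0.057259 + 1.05·0.0074936) / 5.0648 = 0.0124 eV.

0.0124 eV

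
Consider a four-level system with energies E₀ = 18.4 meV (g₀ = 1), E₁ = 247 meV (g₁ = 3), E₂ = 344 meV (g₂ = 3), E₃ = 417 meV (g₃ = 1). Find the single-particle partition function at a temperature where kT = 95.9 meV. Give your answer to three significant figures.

Z = 1.15

Eᵢ/kT = 0.19187, 2.5756, 3.5871, 4.3483.
Z = Σ gᵢe^(−Eᵢ/kT) = 1·e^(−0.19187) + 3·e^(−2.5756) + 3·e^(−3.5871) + 1·e^(−4.3483) = 0.82541 + 0.22832 + 0.083035 + 0.012929 = 1.1497.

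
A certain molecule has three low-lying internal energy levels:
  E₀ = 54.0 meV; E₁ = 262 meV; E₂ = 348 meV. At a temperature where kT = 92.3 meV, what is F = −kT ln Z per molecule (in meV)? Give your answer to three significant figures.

Eᵢ/kT = 0.58505, 2.8386, 3.7703.
Z = Σ e^(−Eᵢ/kT) = e^(−0.58505) + e^(−2.8386) + e^(−3.7703) = 0.55708 + 0.058508 + 0.023045 = 0.63863.
F = −kT ln Z = −92.3 × ln(0.63863) = −92.3 × -0.44843 = 41.4 meV.

41.4 meV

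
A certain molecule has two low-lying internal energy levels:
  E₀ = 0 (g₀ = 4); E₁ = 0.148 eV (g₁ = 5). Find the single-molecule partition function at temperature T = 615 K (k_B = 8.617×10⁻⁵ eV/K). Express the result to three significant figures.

k_BT = 8.617×10⁻⁵ × 615 K = 0.052995 eV.
Eᵢ/kT = 0, 2.7927.
Z = Σ gᵢe^(−Eᵢ/kT) = 4·e^(−0) + 5·e^(−2.7927) = 4.0000 + 0.30628 = 4.3063.

Z = 4.31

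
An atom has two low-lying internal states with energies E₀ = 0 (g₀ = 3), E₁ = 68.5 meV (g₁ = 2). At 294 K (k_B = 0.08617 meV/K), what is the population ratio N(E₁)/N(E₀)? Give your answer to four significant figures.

0.04463

k_BT = 0.08617 × 294 K = 25.3340 meV.
n₁/n₀ = (g₁/g₀) exp[−(E₁−E₀)/kT] = (2/3) × exp(−(68.5 meV)/(25.3340 meV)) = (2/3) × exp(-2.70388) = 0.04463.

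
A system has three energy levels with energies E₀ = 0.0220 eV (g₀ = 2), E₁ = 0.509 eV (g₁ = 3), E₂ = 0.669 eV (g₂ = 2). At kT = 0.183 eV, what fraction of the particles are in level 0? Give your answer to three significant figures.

Eᵢ/kT = 0.12022, 2.7814, 3.6557.
Z = Σ gᵢe^(−Eᵢ/kT) = 2·e^(−0.12022) + 3·e^(−2.7814) + 2·e^(−3.6557) = 1.7735 + 0.18586 + 0.051687 = 2.0110.
P₀ = g₀ e^(−E₀/kT) / Z = 1.7735/2.0110 = 0.882.

0.882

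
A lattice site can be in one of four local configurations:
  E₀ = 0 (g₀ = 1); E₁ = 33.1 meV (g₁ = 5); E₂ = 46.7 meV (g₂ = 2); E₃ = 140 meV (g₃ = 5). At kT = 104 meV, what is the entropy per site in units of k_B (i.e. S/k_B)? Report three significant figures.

Eᵢ/kT = 0, 0.31827, 0.44904, 1.3462.
Z = Σ gᵢe^(−Eᵢ/kT) = 1·e^(−0) + 5·e^(−0.31827) + 2·e^(−0.44904) + 5·e^(−1.3462) = 1.0000 + 3.6370 + 1.2765 + 1.3011 = 7.2146.
⟨E⟩ = Σ EᵢPᵢ = 50.197 meV.
S/k_B = ln Z + ⟨E⟩/kT = ln(7.2146) + 50.197/104 = 1.9761 + 0.48266 = 2.46.

2.46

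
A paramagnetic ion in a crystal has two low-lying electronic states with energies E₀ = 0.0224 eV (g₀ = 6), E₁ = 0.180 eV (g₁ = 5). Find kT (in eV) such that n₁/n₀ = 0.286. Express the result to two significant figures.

n₁/n₀ = (g₁/g₀) exp[−(E₁−E₀)/kT] = 0.286.
⇒ (E₁−E₀)/kT = ln((5/6)/0.286) = ln(2.914) = 1.070.
kT = 0.1576 eV / 1.070 = 0.15 eV.

0.15 eV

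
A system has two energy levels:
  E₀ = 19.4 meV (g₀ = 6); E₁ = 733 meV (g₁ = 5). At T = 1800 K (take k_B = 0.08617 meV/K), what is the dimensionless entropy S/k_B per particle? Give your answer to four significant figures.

1.838

k_BT = 0.08617 × 1800 K = 155.106 meV.
Eᵢ/kT = 0.125076, 4.72580.
Z = Σ gᵢe^(−Eᵢ/kT) = 6·e^(−0.125076) + 5·e^(−4.72580) = 5.29458 + 0.0443181 = 5.33890.
⟨E⟩ = Σ EᵢPᵢ = 25.3236 meV.
S/k_B = ln Z + ⟨E⟩/kT = ln(5.33890) + 25.3236/155.106 = 1.67502 + 0.163266 = 1.838.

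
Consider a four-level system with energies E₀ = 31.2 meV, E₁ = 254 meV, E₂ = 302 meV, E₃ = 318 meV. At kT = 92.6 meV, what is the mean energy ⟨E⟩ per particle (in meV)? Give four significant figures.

71.22 meV

Eᵢ/kT = 0.336933, 2.74298, 3.26134, 3.43413.
Z = Σ e^(−Eᵢ/kT) = e^(−0.336933) + e^(−2.74298) + e^(−3.26134) + e^(−3.43413) = 0.713957 + 0.0643782 + 0.0383370 + 0.0322535 = 0.848926.
⟨E⟩ = Σ Eᵢ e^(−Eᵢ/kT) / Z = (31.2·0.713957 + 254·0.0643782 + 302·0.0383370 + 318·0.0322535) / 0.848926 = 71.22 meV.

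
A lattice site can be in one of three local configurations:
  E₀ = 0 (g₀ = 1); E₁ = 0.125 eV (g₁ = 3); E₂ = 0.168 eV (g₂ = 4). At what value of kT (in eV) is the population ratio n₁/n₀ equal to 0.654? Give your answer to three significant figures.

0.0821 eV

n₁/n₀ = (g₁/g₀) exp[−(E₁−E₀)/kT] = 0.654.
⇒ (E₁−E₀)/kT = ln((3/1)/0.654) = ln(4.5872) = 1.5233.
kT = 0.125 eV / 1.5233 = 0.0821 eV.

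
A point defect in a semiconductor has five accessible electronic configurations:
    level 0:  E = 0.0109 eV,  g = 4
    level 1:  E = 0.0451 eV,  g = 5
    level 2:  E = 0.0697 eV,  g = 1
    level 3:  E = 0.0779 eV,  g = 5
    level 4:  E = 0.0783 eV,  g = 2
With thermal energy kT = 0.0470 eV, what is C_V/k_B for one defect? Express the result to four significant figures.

0.3245

Eᵢ/kT = 0.231915, 0.959574, 1.48298, 1.65745, 1.66596.
Z = Σ gᵢe^(−Eᵢ/kT) = 4·e^(−0.231915) + 5·e^(−0.959574) + 1·e^(−1.48298) + 5·e^(−1.65745) + 2·e^(−1.66596) = 3.17205 + 1.91528 + 0.226960 + 0.953122 + 0.378018 = 6.64543.
⟨E⟩ = 0.0362084 eV, ⟨E²⟩ = 0.00202796 eV².
C_V/k_B = (⟨E²⟩ − ⟨E⟩²)/(kT)² = (0.00202796 − 0.00131105)/0.00220900 = 0.3245.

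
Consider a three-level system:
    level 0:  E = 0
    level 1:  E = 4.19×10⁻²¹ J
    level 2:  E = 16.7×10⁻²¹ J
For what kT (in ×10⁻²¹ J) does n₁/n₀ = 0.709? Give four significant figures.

12.18 ×10⁻²¹ J

n₁/n₀ = exp[−(E₁−E₀)/kT] = 0.709.
⇒ (E₁−E₀)/kT = ln(1/0.709) = ln(1.41044) = 0.343902.
kT = 4.19 ×10⁻²¹ J / 0.343902 = 12.18 ×10⁻²¹ J.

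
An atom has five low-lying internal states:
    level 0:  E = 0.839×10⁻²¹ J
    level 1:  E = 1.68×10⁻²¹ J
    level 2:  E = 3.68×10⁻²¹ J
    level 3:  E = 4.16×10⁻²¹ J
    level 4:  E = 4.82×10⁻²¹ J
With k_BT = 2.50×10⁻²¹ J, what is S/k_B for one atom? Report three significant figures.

Eᵢ/kT = 0.33560, 0.67200, 1.4720, 1.6640, 1.9280.
Z = Σ e^(−Eᵢ/kT) = e^(−0.33560) + e^(−0.67200) + e^(−1.4720) + e^(−1.6640) + e^(−1.9280) = 0.71491 + 0.51069 + 0.22947 + 0.18938 + 0.14544 = 1.7899.
⟨E⟩ = Σ EᵢPᵢ = 2.1180 ×10⁻²¹ J.
S/k_B = ln Z + ⟨E⟩/kT = ln(1.7899) + 2.1180/2.50 = 0.58216 + 0.84720 = 1.43.

1.43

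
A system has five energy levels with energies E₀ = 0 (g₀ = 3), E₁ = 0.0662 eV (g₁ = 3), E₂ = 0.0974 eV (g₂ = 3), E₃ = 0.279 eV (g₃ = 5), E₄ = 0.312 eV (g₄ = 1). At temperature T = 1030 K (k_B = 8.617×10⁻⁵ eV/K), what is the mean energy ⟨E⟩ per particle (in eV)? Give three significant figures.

k_BT = 8.617×10⁻⁵ × 1030 K = 0.088755 eV.
Eᵢ/kT = 0, 0.74587, 1.0974, 3.1435, 3.5153.
Z = Σ gᵢe^(−Eᵢ/kT) = 3·e^(−0) + 3·e^(−0.74587) + 3·e^(−1.0974) + 5·e^(−3.1435) + 1·e^(−3.5153) = 3.0000 + 1.4230 + 1.0012 + 0.21566 + 0.029739 = 5.6696.
⟨E⟩ = Σ Eᵢ gᵢe^(−Eᵢ/kT) / Z = (0·3.0000 + 0.0662·1.4230 + 0.0974·1.0012 + 0.279·0.21566 + 0.312·0.029739) / 5.6696 = 0.0461 eV.

0.0461 eV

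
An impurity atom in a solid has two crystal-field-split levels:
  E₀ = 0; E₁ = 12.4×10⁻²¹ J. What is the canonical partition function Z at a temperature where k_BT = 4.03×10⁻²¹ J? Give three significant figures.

Z = 1.05

Eᵢ/kT = 0, 3.0769.
Z = Σ e^(−Eᵢ/kT) = e^(−0) + e^(−3.0769) = 1.0000 + 0.046102 = 1.0461.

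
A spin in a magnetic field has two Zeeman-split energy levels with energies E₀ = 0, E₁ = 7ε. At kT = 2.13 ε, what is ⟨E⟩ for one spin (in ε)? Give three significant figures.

0.252 ε

Eᵢ/kT = 0, 3.2864.
Z = Σ e^(−Eᵢ/kT) = e^(−0) + e^(−3.2864) = 1.0000 + 0.037388 = 1.0374.
⟨E⟩ = Σ Eᵢ e^(−Eᵢ/kT) / Z = (0·1.0000 + 7·0.037388) / 1.0374 = 0.252 ε.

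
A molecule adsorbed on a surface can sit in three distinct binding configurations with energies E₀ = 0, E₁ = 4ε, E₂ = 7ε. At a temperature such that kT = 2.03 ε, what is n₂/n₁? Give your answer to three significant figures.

0.228

n₂/n₁ = exp[−(E₂−E₁)/kT] = exp(−(3ε)/(2.03ε)) = exp(-1.4778) = 0.228.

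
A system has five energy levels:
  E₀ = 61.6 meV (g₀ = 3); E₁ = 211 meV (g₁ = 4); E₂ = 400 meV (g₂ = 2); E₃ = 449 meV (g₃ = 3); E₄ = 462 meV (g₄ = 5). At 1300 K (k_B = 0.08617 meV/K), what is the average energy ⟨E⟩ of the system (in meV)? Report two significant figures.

k_BT = 0.08617 × 1300 K = 112.0 meV.
Eᵢ/kT = 0.5500, 1.884, 3.571, 4.009, 4.125.
Z = Σ gᵢe^(−Eᵢ/kT) = 3·e^(−0.5500) + 4·e^(−1.884) + 2·e^(−3.571) + 3·e^(−4.009) + 5·e^(−4.125) = 1.731 + 0.6079 + 0.05626 + 0.05445 + 0.08082 = 2.530.
⟨E⟩ = Σ Eᵢ gᵢe^(−Eᵢ/kT) / Z = (61.6·1.731 + 211·0.6079 + 400·0.05626 + 449·0.05445 + 462·0.08082) / 2.530 = 130 meV.

130 meV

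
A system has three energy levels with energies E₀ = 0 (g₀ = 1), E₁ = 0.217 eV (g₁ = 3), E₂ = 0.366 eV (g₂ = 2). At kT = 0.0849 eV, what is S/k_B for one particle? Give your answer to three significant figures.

0.795

Eᵢ/kT = 0, 2.5559, 4.3110.
Z = Σ gᵢe^(−Eᵢ/kT) = 1·e^(−0) + 3·e^(−2.5559) + 2·e^(−4.3110) = 1.0000 + 0.23287 + 0.026840 = 1.2597.
⟨E⟩ = Σ EᵢPᵢ = 0.047913 eV.
S/k_B = ln Z + ⟨E⟩/kT = ln(1.2597) + 0.047913/0.0849 = 0.23087 + 0.56435 = 0.795.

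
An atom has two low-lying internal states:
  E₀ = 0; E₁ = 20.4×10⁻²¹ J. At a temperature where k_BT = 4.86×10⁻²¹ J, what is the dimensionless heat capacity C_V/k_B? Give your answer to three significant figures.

Eᵢ/kT = 0, 4.1975.
Z = Σ e^(−Eᵢ/kT) = e^(−0) + e^(−4.1975) = 1.0000 + 0.015033 = 1.0150.
⟨E⟩ = 0.30214, ⟨E²⟩ = 6.1637.
C_V/k_B = (⟨E²⟩ − ⟨E⟩²)/(kT)² = (6.1637 − 0.091289)/23.620 = 0.257.

0.257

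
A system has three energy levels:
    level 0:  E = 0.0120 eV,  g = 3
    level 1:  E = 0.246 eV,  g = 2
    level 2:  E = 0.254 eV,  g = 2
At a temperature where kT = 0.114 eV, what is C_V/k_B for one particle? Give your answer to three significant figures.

0.530

Eᵢ/kT = 0.10526, 2.1579, 2.2281.
Z = Σ gᵢe^(−Eᵢ/kT) = 3·e^(−0.10526) + 2·e^(−2.1579) + 2·e^(−2.2281) = 2.7003 + 0.23114 + 0.21547 = 3.1469.
⟨E⟩ = 0.045757 eV, ⟨E²⟩ = 0.0089859 eV².
C_V/k_B = (⟨E²⟩ − ⟨E⟩²)/(kT)² = (0.0089859 − 0.0020937)/0.012996 = 0.530.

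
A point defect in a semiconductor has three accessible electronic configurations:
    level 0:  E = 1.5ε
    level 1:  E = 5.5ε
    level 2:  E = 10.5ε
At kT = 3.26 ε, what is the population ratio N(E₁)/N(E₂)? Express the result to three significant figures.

n₁/n₂ = exp[−(E₁−E₂)/kT] = exp(−(-5.0ε)/(3.26ε)) = exp(1.5337) = 4.64.

4.64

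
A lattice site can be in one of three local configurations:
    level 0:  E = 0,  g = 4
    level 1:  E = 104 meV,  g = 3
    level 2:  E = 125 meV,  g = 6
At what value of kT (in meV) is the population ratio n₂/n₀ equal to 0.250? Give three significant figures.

n₂/n₀ = (g₂/g₀) exp[−(E₂−E₀)/kT] = 0.250.
⇒ (E₂−E₀)/kT = ln((6/4)/0.250) = ln(6.0000) = 1.7918.
kT = 125 meV / 1.7918 = 69.8 meV.

69.8 meV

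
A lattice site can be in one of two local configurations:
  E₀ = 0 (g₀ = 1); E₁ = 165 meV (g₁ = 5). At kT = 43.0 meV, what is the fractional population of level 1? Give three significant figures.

Eᵢ/kT = 0, 3.8372.
Z = Σ gᵢe^(−Eᵢ/kT) = 1·e^(−0) + 5·e^(−3.8372) = 1.0000 + 0.10777 = 1.1078.
P₁ = g₁ e^(−E₁/kT) / Z = 0.10777/1.1078 = 0.0973.

0.0973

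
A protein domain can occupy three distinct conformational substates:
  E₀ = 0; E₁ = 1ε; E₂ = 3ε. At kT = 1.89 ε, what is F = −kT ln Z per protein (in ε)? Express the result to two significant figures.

Eᵢ/kT = 0, 0.5291, 1.587.
Z = Σ e^(−Eᵢ/kT) = e^(−0) + e^(−0.5291) + e^(−1.587) = 1.000 + 0.5891 + 0.2045 = 1.794.
F = −kT ln Z = −1.89 × ln(1.794) = −1.89 × 0.5844 = -1.1 ε.

-1.1 ε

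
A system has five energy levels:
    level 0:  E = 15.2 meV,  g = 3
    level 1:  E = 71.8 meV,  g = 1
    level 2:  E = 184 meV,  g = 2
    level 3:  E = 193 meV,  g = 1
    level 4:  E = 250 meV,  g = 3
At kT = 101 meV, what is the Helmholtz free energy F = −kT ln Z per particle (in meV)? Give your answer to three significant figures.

-135 meV

Eᵢ/kT = 0.15050, 0.71089, 1.8218, 1.9109, 2.4752.
Z = Σ gᵢe^(−Eᵢ/kT) = 3·e^(−0.15050) + 1·e^(−0.71089) + 2·e^(−1.8218) + 1·e^(−1.9109) + 3·e^(−2.4752) = 2.5808 + 0.49121 + 0.32347 + 0.14795 + 0.25244 = 3.7959.
F = −kT ln Z = −101 × ln(3.7959) = −101 × 1.3339 = -135 meV.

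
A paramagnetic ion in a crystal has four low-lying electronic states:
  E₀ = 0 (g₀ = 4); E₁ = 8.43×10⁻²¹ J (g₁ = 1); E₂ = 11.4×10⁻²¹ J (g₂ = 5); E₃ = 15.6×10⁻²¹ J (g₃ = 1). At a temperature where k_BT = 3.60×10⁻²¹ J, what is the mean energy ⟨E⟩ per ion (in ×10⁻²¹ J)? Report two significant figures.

0.79 ×10⁻²¹ J

Eᵢ/kT = 0, 2.342, 3.167, 4.333.
Z = Σ gᵢe^(−Eᵢ/kT) = 4·e^(−0) + 1·e^(−2.342) + 5·e^(−3.167) + 1·e^(−4.333) = 4.000 + 0.09614 + 0.2106 + 0.01313 = 4.320.
⟨E⟩ = Σ Eᵢ gᵢe^(−Eᵢ/kT) / Z = (0·4.000 + 8.43·0.09614 + 11.4·0.2106 + 15.6·0.01313) / 4.320 = 0.79 ×10⁻²¹ J.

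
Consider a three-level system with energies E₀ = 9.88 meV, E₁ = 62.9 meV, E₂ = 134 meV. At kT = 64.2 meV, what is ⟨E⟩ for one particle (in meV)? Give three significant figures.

Eᵢ/kT = 0.15389, 0.97975, 2.0872.
Z = Σ e^(−Eᵢ/kT) = e^(−0.15389) + e^(−0.97975) + e^(−2.0872) = 0.85737 + 0.37540 + 0.12403 = 1.3568.
⟨E⟩ = Σ Eᵢ e^(−Eᵢ/kT) / Z = (9.88·0.85737 + 62.9·0.37540 + 134·0.12403) / 1.3568 = 35.9 meV.

35.9 meV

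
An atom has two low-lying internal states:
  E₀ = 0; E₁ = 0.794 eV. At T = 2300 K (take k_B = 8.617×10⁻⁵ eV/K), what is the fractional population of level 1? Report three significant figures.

k_BT = 8.617×10⁻⁵ × 2300 K = 0.19819 eV.
Eᵢ/kT = 0, 4.0063.
Z = Σ e^(−Eᵢ/kT) = e^(−0) + e^(−4.0063) = 1.0000 + 0.018201 = 1.0182.
P₁ = e^(−E₁/kT) / Z = 0.018201/1.0182 = 0.0179.

0.0179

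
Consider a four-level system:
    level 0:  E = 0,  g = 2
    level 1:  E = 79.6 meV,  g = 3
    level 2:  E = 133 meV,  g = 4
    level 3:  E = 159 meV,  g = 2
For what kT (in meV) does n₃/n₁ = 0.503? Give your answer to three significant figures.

282 meV

n₃/n₁ = (g₃/g₁) exp[−(E₃−E₁)/kT] = 0.503.
⇒ (E₃−E₁)/kT = ln((2/3)/0.503) = ln(1.3254) = 0.28171.
kT = 79.4 meV / 0.28171 = 282 meV.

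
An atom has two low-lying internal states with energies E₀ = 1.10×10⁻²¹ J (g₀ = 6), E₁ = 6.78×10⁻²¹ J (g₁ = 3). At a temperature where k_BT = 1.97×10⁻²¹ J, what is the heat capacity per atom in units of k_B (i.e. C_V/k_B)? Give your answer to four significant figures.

0.2201

Eᵢ/kT = 0.558376, 3.44162.
Z = Σ gᵢe^(−Eᵢ/kT) = 6·e^(−0.558376) + 3·e^(−3.44162) = 3.43282 + 0.0960383 = 3.52886.
⟨E⟩ = 1.25458, ⟨E²⟩ = 2.42810.
C_V/k_B = (⟨E²⟩ − ⟨E⟩²)/(kT)² = (2.42810 − 1.57397)/3.88090 = 0.2201.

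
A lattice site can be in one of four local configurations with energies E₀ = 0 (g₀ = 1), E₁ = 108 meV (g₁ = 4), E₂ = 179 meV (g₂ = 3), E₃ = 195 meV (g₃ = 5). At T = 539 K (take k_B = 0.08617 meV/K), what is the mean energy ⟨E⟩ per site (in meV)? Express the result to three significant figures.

k_BT = 0.08617 × 539 K = 46.446 meV.
Eᵢ/kT = 0, 2.3253, 3.8539, 4.1984.
Z = Σ gᵢe^(−Eᵢ/kT) = 1·e^(−0) + 4·e^(−2.3253) + 3·e^(−3.8539) + 5·e^(−4.1984) = 1.0000 + 0.39102 + 0.063591 + 0.075098 = 1.5297.
⟨E⟩ = Σ Eᵢ gᵢe^(−Eᵢ/kT) / Z = (0·1.0000 + 108·0.39102 + 179·0.063591 + 195·0.075098) / 1.5297 = 44.6 meV.

44.6 meV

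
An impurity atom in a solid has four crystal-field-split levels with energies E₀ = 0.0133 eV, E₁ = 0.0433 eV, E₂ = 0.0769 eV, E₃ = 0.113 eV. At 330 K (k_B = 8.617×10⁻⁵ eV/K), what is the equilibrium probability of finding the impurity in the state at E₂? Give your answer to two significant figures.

0.072

k_BT = 8.617×10⁻⁵ × 330 K = 0.02844 eV.
Eᵢ/kT = 0.4677, 1.523, 2.704, 3.973.
Z = Σ e^(−Eᵢ/kT) = e^(−0.4677) + e^(−1.523) + e^(−2.704) + e^(−3.973) = 0.6264 + 0.2181 + 0.06694 + 0.01882 = 0.9303.
P₂ = e^(−E₂/kT) / Z = 0.06694/0.9303 = 0.072.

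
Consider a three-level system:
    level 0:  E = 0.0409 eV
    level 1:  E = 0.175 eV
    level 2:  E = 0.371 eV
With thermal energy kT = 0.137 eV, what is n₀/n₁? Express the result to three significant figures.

2.66

n₀/n₁ = exp[−(E₀−E₁)/kT] = exp(−(-0.1341 eV)/(0.137 eV)) = exp(0.97883) = 2.66.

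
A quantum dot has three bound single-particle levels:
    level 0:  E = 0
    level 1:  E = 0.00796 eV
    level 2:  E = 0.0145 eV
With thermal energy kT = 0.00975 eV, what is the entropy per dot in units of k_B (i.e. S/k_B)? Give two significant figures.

Eᵢ/kT = 0, 0.8164, 1.487.
Z = Σ e^(−Eᵢ/kT) = e^(−0) + e^(−0.8164) + e^(−1.487) = 1.000 + 0.4420 + 0.2260 = 1.668.
⟨E⟩ = Σ EᵢPᵢ = 0.004074 eV.
S/k_B = ln Z + ⟨E⟩/kT = ln(1.668) + 0.004074/0.00975 = 0.5116 + 0.4178 = 0.93.

0.93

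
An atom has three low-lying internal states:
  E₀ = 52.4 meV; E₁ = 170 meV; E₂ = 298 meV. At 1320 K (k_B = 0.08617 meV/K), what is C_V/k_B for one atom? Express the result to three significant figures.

k_BT = 0.08617 × 1320 K = 113.74 meV.
Eᵢ/kT = 0.46070, 1.4946, 2.6200.
Z = Σ e^(−Eᵢ/kT) = e^(−0.46070) + e^(−1.4946) + e^(−2.6200) = 0.63084 + 0.22434 + 0.072803 = 0.92798.
⟨E⟩ = 100.10 meV, ⟨E²⟩ = 15820 meV².
C_V/k_B = (⟨E²⟩ − ⟨E⟩²)/(kT)² = (15820 − 10020)/12937 = 0.448.

0.448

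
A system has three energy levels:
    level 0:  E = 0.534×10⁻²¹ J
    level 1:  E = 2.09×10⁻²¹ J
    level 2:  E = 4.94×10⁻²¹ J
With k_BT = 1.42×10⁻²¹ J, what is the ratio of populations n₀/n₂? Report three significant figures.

22.3

n₀/n₂ = exp[−(E₀−E₂)/kT] = exp(−(-4.406 ×10⁻²¹ J)/(1.42 ×10⁻²¹ J)) = exp(3.1028) = 22.3.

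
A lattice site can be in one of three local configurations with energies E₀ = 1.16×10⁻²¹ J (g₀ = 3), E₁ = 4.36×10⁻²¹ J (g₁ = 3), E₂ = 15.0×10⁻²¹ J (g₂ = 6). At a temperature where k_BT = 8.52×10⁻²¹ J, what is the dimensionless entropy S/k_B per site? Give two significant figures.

2.3

Eᵢ/kT = 0.1362, 0.5117, 1.761.
Z = Σ gᵢe^(−Eᵢ/kT) = 3·e^(−0.1362) + 3·e^(−0.5117) + 6·e^(−1.761) = 2.618 + 1.798 + 1.031 = 5.447.
⟨E⟩ = Σ EᵢPᵢ = 4.836 ×10⁻²¹ J.
S/k_B = ln Z + ⟨E⟩/kT = ln(5.447) + 4.836/8.52 = 1.695 + 0.5676 = 2.3.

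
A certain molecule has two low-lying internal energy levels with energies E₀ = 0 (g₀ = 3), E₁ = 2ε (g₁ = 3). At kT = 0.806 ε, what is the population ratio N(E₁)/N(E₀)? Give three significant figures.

n₁/n₀ = (g₁/g₀) exp[−(E₁−E₀)/kT] = (3/3) × exp(−(2ε)/(0.806ε)) = (3/3) × exp(-2.4814) = 0.0836.

0.0836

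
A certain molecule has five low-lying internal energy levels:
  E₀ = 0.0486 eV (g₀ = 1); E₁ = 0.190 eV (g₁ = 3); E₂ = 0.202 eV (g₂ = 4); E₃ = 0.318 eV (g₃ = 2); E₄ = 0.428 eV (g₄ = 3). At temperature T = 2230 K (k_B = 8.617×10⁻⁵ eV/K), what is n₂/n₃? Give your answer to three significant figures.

k_BT = 8.617×10⁻⁵ × 2230 K = 0.19216 eV.
n₂/n₃ = (g₂/g₃) exp[−(E₂−E₃)/kT] = (4/2) × exp(−(-0.116 eV)/(0.19216 eV)) = (4/2) × exp(0.60366) = 3.66.

3.66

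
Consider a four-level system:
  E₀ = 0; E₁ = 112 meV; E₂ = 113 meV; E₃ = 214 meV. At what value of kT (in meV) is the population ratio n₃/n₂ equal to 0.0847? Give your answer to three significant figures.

40.9 meV

n₃/n₂ = exp[−(E₃−E₂)/kT] = 0.0847.
⇒ (E₃−E₂)/kT = ln(1/0.0847) = ln(11.806) = 2.4686.
kT = 101 meV / 2.4686 = 40.9 meV.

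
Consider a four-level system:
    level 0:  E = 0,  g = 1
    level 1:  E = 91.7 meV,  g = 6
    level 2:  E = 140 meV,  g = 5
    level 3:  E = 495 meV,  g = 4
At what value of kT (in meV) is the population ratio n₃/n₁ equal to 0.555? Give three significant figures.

2200 meV

n₃/n₁ = (g₃/g₁) exp[−(E₃−E₁)/kT] = 0.555.
⇒ (E₃−E₁)/kT = ln((4/6)/0.555) = ln(1.2012) = 0.18332.
kT = 403.3 meV / 0.18332 = 2200 meV.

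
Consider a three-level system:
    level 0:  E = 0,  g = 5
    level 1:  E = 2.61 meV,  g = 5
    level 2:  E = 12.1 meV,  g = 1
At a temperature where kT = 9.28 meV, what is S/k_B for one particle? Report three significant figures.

Eᵢ/kT = 0, 0.28125, 1.3039.
Z = Σ gᵢe^(−Eᵢ/kT) = 5·e^(−0) + 5·e^(−0.28125) + 1·e^(−1.3039) = 5.0000 + 3.7742 + 0.27147 = 9.0457.
⟨E⟩ = Σ EᵢPᵢ = 1.4521 meV.
S/k_B = ln Z + ⟨E⟩/kT = ln(9.0457) + 1.4521/9.28 = 2.2023 + 0.15648 = 2.36.

2.36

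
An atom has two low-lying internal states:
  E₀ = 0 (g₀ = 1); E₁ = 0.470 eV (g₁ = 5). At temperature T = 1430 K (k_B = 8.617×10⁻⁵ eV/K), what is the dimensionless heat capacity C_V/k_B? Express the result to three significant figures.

1.30

k_BT = 8.617×10⁻⁵ × 1430 K = 0.12322 eV.
Eᵢ/kT = 0, 3.8143.
Z = Σ gᵢe^(−Eᵢ/kT) = 1·e^(−0) + 5·e^(−3.8143) = 1.0000 + 0.11027 = 1.1103.
⟨E⟩ = 0.046678 eV, ⟨E²⟩ = 0.021939 eV².
C_V/k_B = (⟨E²⟩ − ⟨E⟩²)/(kT)² = (0.021939 − 0.0021788)/0.015183 = 1.30.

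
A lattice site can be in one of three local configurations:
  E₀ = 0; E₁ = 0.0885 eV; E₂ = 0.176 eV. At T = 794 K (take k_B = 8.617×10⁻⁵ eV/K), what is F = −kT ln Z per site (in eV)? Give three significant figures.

k_BT = 8.617×10⁻⁵ × 794 K = 0.068419 eV.
Eᵢ/kT = 0, 1.2935, 2.5724.
Z = Σ e^(−Eᵢ/kT) = e^(−0) + e^(−1.2935) + e^(−2.5724) = 1.0000 + 0.27431 + 0.076352 = 1.3507.
F = −kT ln Z = −0.068419 × ln(1.3507) = −0.068419 × 0.30062 = -0.0206 eV.

-0.0206 eV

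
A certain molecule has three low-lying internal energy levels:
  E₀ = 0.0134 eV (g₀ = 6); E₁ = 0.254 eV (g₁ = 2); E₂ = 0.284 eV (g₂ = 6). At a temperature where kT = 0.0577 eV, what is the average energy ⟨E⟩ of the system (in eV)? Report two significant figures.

0.017 eV

Eᵢ/kT = 0.2322, 4.402, 4.922.
Z = Σ gᵢe^(−Eᵢ/kT) = 6·e^(−0.2322) + 2·e^(−4.402) + 6·e^(−4.922) = 4.757 + 0.02451 + 0.04371 = 4.825.
⟨E⟩ = Σ Eᵢ gᵢe^(−Eᵢ/kT) / Z = (0.0134·4.757 + 0.254·0.02451 + 0.284·0.04371) / 4.825 = 0.017 eV.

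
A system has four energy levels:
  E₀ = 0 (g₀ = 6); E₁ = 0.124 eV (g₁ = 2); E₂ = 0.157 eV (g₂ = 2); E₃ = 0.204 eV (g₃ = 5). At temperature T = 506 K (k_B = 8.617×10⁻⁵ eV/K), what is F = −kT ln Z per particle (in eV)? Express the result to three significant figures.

-0.0797 eV

k_BT = 8.617×10⁻⁵ × 506 K = 0.043602 eV.
Eᵢ/kT = 0, 2.8439, 3.6008, 4.6787.
Z = Σ gᵢe^(−Eᵢ/kT) = 6·e^(−0) + 2·e^(−2.8439) + 2·e^(−3.6008) + 5·e^(−4.6787) = 6.0000 + 0.11640 + 0.054604 + 0.046455 = 6.2175.
F = −kT ln Z = −0.043602 × ln(6.2175) = −0.043602 × 1.8274 = -0.0797 eV.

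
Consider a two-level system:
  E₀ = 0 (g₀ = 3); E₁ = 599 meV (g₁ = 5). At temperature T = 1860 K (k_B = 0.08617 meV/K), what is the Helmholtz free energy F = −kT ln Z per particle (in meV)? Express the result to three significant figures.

k_BT = 0.08617 × 1860 K = 160.28 meV.
Eᵢ/kT = 0, 3.7372.
Z = Σ gᵢe^(−Eᵢ/kT) = 3·e^(−0) + 5·e^(−3.7372) = 3.0000 + 0.11910 = 3.1191.
F = −kT ln Z = −160.28 × ln(3.1191) = −160.28 × 1.1375 = -182 meV.

-182 meV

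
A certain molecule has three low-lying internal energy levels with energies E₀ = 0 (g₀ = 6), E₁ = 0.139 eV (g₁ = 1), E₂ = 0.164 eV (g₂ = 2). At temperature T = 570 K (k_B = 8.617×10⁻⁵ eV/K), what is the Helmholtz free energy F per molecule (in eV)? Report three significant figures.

-0.0891 eV

k_BT = 8.617×10⁻⁵ × 570 K = 0.049117 eV.
Eᵢ/kT = 0, 2.8300, 3.3390.
Z = Σ gᵢe^(−Eᵢ/kT) = 6·e^(−0) + 1·e^(−2.8300) + 2·e^(−3.3390) = 6.0000 + 0.059013 + 0.070945 = 6.1300.
F = −kT ln Z = −0.049117 × ln(6.1300) = −0.049117 × 1.8132 = -0.0891 eV.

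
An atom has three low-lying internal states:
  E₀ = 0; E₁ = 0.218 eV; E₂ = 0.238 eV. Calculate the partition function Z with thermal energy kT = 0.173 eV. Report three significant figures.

Eᵢ/kT = 0, 1.2601, 1.3757.
Z = Σ e^(−Eᵢ/kT) = e^(−0) + e^(−1.2601) + e^(−1.3757) = 1.0000 + 0.28363 + 0.25266 = 1.5363.

Z = 1.54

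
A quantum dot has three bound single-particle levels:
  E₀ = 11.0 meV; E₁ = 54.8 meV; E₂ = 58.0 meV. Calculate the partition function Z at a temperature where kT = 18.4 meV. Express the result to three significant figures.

Eᵢ/kT = 0.59783, 2.9783, 3.1522.
Z = Σ e^(−Eᵢ/kT) = e^(−0.59783) + e^(−2.9783) + e^(−3.1522) = 0.55000 + 0.050879 + 0.042758 = 0.64364.

Z = 0.644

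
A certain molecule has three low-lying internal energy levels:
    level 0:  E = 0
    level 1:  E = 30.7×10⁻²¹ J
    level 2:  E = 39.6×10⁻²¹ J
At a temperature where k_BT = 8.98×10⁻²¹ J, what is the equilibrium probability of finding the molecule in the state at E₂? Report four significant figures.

0.01164

Eᵢ/kT = 0, 3.41871, 4.40980.
Z = Σ e^(−Eᵢ/kT) = e^(−0) + e^(−3.41871) + e^(−4.40980) = 1.00000 + 0.0327547 + 0.0121576 = 1.04491.
P₂ = e^(−E₂/kT) / Z = 0.0121576/1.04491 = 0.01164.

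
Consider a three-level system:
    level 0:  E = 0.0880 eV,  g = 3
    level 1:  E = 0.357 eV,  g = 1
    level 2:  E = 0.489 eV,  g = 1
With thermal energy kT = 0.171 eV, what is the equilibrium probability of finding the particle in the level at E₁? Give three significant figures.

0.0628

Eᵢ/kT = 0.51462, 2.0877, 2.8596.
Z = Σ gᵢe^(−Eᵢ/kT) = 3·e^(−0.51462) + 1·e^(−2.0877) + 1·e^(−2.8596) = 1.7932 + 0.12397 + 0.057292 = 1.9745.
P₁ = g₁ e^(−E₁/kT) / Z = 0.12397/1.9745 = 0.0628.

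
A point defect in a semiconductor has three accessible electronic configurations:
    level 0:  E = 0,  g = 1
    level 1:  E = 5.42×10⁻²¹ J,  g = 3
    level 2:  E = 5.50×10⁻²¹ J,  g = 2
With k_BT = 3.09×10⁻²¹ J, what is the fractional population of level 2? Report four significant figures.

0.1817

Eᵢ/kT = 0, 1.75405, 1.77994.
Z = Σ gᵢe^(−Eᵢ/kT) = 1·e^(−0) + 3·e^(−1.75405) + 2·e^(−1.77994) = 1.00000 + 0.519215 + 0.337297 = 1.85651.
P₂ = g₂ e^(−E₂/kT) / Z = 0.337297/1.85651 = 0.1817.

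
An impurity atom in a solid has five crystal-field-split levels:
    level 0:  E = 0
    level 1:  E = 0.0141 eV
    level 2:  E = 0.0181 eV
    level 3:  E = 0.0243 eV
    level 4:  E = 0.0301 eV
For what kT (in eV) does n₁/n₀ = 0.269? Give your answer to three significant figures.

n₁/n₀ = exp[−(E₁−E₀)/kT] = 0.269.
⇒ (E₁−E₀)/kT = ln(1/0.269) = ln(3.7175) = 1.3131.
kT = 0.0141 eV / 1.3131 = 0.0107 eV.

0.0107 eV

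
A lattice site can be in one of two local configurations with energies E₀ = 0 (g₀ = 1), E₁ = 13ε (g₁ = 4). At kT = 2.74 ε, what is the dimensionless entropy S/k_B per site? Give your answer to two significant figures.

Eᵢ/kT = 0, 4.745.
Z = Σ gᵢe^(−Eᵢ/kT) = 1·e^(−0) + 4·e^(−4.745) = 1.000 + 0.03478 = 1.035.
⟨E⟩ = Σ EᵢPᵢ = 0.4369 ε.
S/k_B = ln Z + ⟨E⟩/kT = ln(1.035) + 0.4369/2.74 = 0.03440 + 0.1595 = 0.19.

0.19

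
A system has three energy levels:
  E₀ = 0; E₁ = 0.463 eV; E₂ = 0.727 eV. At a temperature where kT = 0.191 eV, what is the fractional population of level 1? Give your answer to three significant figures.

Eᵢ/kT = 0, 2.4241, 3.8063.
Z = Σ e^(−Eᵢ/kT) = e^(−0) + e^(−2.4241) + e^(−3.8063) = 1.0000 + 0.088558 + 0.022230 = 1.1108.
P₁ = e^(−E₁/kT) / Z = 0.088558/1.1108 = 0.0797.

0.0797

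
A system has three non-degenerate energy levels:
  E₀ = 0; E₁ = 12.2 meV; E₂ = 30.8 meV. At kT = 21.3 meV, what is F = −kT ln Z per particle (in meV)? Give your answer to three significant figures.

Eᵢ/kT = 0, 0.57277, 1.4460.
Z = Σ e^(−Eᵢ/kT) = e^(−0) + e^(−0.57277) + e^(−1.4460) = 1.0000 + 0.56396 + 0.23551 = 1.7995.
F = −kT ln Z = −21.3 × ln(1.7995) = −21.3 × 0.58751 = -12.5 meV.

-12.5 meV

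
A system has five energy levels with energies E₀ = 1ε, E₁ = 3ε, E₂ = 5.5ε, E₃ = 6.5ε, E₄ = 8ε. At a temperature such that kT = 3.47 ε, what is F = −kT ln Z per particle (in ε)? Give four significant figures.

-1.694 ε

Eᵢ/kT = 0.288184, 0.864553, 1.58501, 1.87320, 2.30548.
Z = Σ e^(−Eᵢ/kT) = e^(−0.288184) + e^(−0.864553) + e^(−1.58501) + e^(−1.87320) + e^(−2.30548) = 0.749624 + 0.421240 + 0.204946 + 0.153631 + 0.0997109 = 1.62915.
F = −kT ln Z = −3.47 × ln(1.62915) = −3.47 × 0.488058 = -1.694 ε.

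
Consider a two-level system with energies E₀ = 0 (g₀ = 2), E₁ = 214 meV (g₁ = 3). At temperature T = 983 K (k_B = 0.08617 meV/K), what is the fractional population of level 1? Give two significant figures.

k_BT = 0.08617 × 983 K = 84.71 meV.
Eᵢ/kT = 0, 2.526.
Z = Σ gᵢe^(−Eᵢ/kT) = 2·e^(−0) + 3·e^(−2.526) = 2.000 + 0.2399 = 2.240.
P₁ = g₁ e^(−E₁/kT) / Z = 0.2399/2.240 = 0.11.

0.11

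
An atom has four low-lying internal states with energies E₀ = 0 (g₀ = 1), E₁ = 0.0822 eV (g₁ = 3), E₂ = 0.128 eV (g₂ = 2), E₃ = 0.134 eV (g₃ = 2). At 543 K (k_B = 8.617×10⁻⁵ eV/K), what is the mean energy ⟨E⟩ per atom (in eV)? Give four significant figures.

k_BT = 8.617×10⁻⁵ × 543 K = 0.0467903 eV.
Eᵢ/kT = 0, 1.75677, 2.73561, 2.86384.
Z = Σ gᵢe^(−Eᵢ/kT) = 1·e^(−0) + 3·e^(−1.75677) + 2·e^(−2.73561) + 2·e^(−2.86384) = 1.00000 + 0.517804 + 0.129709 + 0.114099 = 1.76161.
⟨E⟩ = Σ Eᵢ gᵢe^(−Eᵢ/kT) / Z = (0·1.00000 + 0.0822·0.517804 + 0.128·0.129709 + 0.134·0.114099) / 1.76161 = 0.04227 eV.

0.04227 eV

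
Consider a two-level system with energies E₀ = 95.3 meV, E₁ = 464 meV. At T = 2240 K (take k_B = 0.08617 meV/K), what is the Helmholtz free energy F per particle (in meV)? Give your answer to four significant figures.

68.65 meV

k_BT = 0.08617 × 2240 K = 193.021 meV.
Eᵢ/kT = 0.493729, 2.40388.
Z = Σ e^(−Eᵢ/kT) = e^(−0.493729) + e^(−2.40388) = 0.610346 + 0.0903666 = 0.700713.
F = −kT ln Z = −193.021 × ln(0.700713) = −193.021 × -0.355657 = 68.65 meV.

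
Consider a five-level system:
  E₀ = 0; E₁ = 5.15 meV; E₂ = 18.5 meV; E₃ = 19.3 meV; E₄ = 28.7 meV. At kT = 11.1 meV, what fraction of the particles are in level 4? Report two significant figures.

Eᵢ/kT = 0, 0.4640, 1.667, 1.739, 2.586.
Z = Σ e^(−Eᵢ/kT) = e^(−0) + e^(−0.4640) + e^(−1.667) + e^(−1.739) + e^(−2.586) = 1.000 + 0.6288 + 0.1888 + 0.1757 + 0.07532 = 2.069.
P₄ = e^(−E₄/kT) / Z = 0.07532/2.069 = 0.036.

0.036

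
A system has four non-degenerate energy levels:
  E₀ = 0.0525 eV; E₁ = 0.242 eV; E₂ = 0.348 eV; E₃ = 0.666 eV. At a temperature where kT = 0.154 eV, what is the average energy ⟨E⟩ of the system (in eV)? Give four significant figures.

0.1281 eV

Eᵢ/kT = 0.340909, 1.57143, 2.25974, 4.32468.
Z = Σ e^(−Eᵢ/kT) = e^(−0.340909) + e^(−1.57143) + e^(−2.25974) + e^(−4.32468) = 0.711124 + 0.207748 + 0.104378 + 0.0132378 = 1.03649.
⟨E⟩ = Σ Eᵢ e^(−Eᵢ/kT) / Z = (0.0525·0.711124 + 0.242·0.207748 + 0.348·0.104378 + 0.666·0.0132378) / 1.03649 = 0.1281 eV.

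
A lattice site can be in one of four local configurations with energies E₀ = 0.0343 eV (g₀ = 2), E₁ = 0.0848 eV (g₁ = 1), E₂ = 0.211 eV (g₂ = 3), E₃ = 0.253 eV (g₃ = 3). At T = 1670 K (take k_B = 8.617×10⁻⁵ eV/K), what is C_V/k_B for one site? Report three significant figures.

k_BT = 8.617×10⁻⁵ × 1670 K = 0.14390 eV.
Eᵢ/kT = 0.23836, 0.58930, 1.4663, 1.7582.
Z = Σ gᵢe^(−Eᵢ/kT) = 2·e^(−0.23836) + 1·e^(−0.58930) + 3·e^(−1.4663) + 3·e^(−1.7582) = 1.5758 + 0.55472 + 0.69233 + 0.51706 = 3.3399.
⟨E⟩ = 0.11317 eV, ⟨E²⟩ = 0.020888 eV².
C_V/k_B = (⟨E²⟩ − ⟨E⟩²)/(kT)² = (0.020888 − 0.012807)/0.020707 = 0.390.

0.390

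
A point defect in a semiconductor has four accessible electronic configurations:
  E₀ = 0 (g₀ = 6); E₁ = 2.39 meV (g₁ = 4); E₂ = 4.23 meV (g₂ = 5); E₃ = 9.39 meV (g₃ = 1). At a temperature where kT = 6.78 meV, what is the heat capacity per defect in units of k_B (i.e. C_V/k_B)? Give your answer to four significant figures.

0.09378

Eᵢ/kT = 0, 0.352507, 0.623894, 1.38496.
Z = Σ gᵢe^(−Eᵢ/kT) = 6·e^(−0) + 4·e^(−0.352507) + 5·e^(−0.623894) + 1·e^(−1.38496) = 6.00000 + 2.81169 + 2.67927 + 0.250334 = 11.7413.
⟨E⟩ = 1.73779 meV, ⟨E²⟩ = 7.33079 meV².
C_V/k_B = (⟨E²⟩ − ⟨E⟩²)/(kT)² = (7.33079 − 3.01991)/45.9684 = 0.09378.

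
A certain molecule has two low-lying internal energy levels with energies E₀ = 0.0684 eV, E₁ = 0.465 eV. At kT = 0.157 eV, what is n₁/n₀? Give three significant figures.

0.0800

n₁/n₀ = exp[−(E₁−E₀)/kT] = exp(−(0.3966 eV)/(0.157 eV)) = exp(-2.5261) = 0.0800.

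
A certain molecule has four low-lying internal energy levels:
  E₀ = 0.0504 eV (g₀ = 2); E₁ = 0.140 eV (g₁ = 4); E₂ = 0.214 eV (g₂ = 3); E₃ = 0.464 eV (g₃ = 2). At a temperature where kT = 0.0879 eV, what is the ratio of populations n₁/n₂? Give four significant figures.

n₁/n₂ = (g₁/g₂) exp[−(E₁−E₂)/kT] = (4/3) × exp(−(-0.074 eV)/(0.0879 eV)) = (4/3) × exp(0.841866) = 3.094.

3.094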